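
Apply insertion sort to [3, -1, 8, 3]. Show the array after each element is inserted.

First element 3 is already 'sorted'
Insert -1: shifted 1 elements -> [-1, 3, 8, 3]
Insert 8: shifted 0 elements -> [-1, 3, 8, 3]
Insert 3: shifted 1 elements -> [-1, 3, 3, 8]


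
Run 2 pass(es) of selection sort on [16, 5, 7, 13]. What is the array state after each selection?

Pass 1: Select minimum 5 at index 1, swap -> [5, 16, 7, 13]
Pass 2: Select minimum 7 at index 2, swap -> [5, 7, 16, 13]


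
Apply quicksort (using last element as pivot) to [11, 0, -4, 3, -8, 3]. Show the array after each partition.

Partition 1: pivot=3 at index 4 -> [0, -4, 3, -8, 3, 11]
Partition 2: pivot=-8 at index 0 -> [-8, -4, 3, 0, 3, 11]
Partition 3: pivot=0 at index 2 -> [-8, -4, 0, 3, 3, 11]


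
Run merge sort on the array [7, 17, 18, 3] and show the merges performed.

Divide and conquer:
  Merge [7] + [17] -> [7, 17]
  Merge [18] + [3] -> [3, 18]
  Merge [7, 17] + [3, 18] -> [3, 7, 17, 18]


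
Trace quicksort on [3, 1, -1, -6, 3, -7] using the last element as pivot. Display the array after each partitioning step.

Partition 1: pivot=-7 at index 0 -> [-7, 1, -1, -6, 3, 3]
Partition 2: pivot=3 at index 5 -> [-7, 1, -1, -6, 3, 3]
Partition 3: pivot=3 at index 4 -> [-7, 1, -1, -6, 3, 3]
Partition 4: pivot=-6 at index 1 -> [-7, -6, -1, 1, 3, 3]
Partition 5: pivot=1 at index 3 -> [-7, -6, -1, 1, 3, 3]


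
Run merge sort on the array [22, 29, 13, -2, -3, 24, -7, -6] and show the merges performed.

Divide and conquer:
  Merge [22] + [29] -> [22, 29]
  Merge [13] + [-2] -> [-2, 13]
  Merge [22, 29] + [-2, 13] -> [-2, 13, 22, 29]
  Merge [-3] + [24] -> [-3, 24]
  Merge [-7] + [-6] -> [-7, -6]
  Merge [-3, 24] + [-7, -6] -> [-7, -6, -3, 24]
  Merge [-2, 13, 22, 29] + [-7, -6, -3, 24] -> [-7, -6, -3, -2, 13, 22, 24, 29]


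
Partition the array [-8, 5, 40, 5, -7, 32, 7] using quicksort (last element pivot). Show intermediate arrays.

Partition 1: pivot=7 at index 4 -> [-8, 5, 5, -7, 7, 32, 40]
Partition 2: pivot=-7 at index 1 -> [-8, -7, 5, 5, 7, 32, 40]
Partition 3: pivot=5 at index 3 -> [-8, -7, 5, 5, 7, 32, 40]
Partition 4: pivot=40 at index 6 -> [-8, -7, 5, 5, 7, 32, 40]


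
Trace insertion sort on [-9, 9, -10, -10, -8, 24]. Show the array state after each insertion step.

First element -9 is already 'sorted'
Insert 9: shifted 0 elements -> [-9, 9, -10, -10, -8, 24]
Insert -10: shifted 2 elements -> [-10, -9, 9, -10, -8, 24]
Insert -10: shifted 2 elements -> [-10, -10, -9, 9, -8, 24]
Insert -8: shifted 1 elements -> [-10, -10, -9, -8, 9, 24]
Insert 24: shifted 0 elements -> [-10, -10, -9, -8, 9, 24]


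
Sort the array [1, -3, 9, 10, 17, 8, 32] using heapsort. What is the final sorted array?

Build heap: [32, 17, 9, 10, -3, 8, 1]
Extract 32: [17, 10, 9, 1, -3, 8, 32]
Extract 17: [10, 8, 9, 1, -3, 17, 32]
Extract 10: [9, 8, -3, 1, 10, 17, 32]
Extract 9: [8, 1, -3, 9, 10, 17, 32]
Extract 8: [1, -3, 8, 9, 10, 17, 32]
Extract 1: [-3, 1, 8, 9, 10, 17, 32]


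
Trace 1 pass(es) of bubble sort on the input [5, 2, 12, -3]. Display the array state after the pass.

After pass 1: [2, 5, -3, 12] (2 swaps)
Total swaps: 2


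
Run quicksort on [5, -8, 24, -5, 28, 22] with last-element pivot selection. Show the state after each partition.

Partition 1: pivot=22 at index 3 -> [5, -8, -5, 22, 28, 24]
Partition 2: pivot=-5 at index 1 -> [-8, -5, 5, 22, 28, 24]
Partition 3: pivot=24 at index 4 -> [-8, -5, 5, 22, 24, 28]


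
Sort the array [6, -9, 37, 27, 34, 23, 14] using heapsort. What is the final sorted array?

Build heap: [37, 34, 23, 27, -9, 6, 14]
Extract 37: [34, 27, 23, 14, -9, 6, 37]
Extract 34: [27, 14, 23, 6, -9, 34, 37]
Extract 27: [23, 14, -9, 6, 27, 34, 37]
Extract 23: [14, 6, -9, 23, 27, 34, 37]
Extract 14: [6, -9, 14, 23, 27, 34, 37]
Extract 6: [-9, 6, 14, 23, 27, 34, 37]


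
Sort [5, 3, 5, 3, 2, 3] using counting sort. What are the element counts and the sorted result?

Count array: [0, 0, 1, 3, 0, 2]
(count[i] = number of elements equal to i)
Cumulative count: [0, 0, 1, 4, 4, 6]
Sorted: [2, 3, 3, 3, 5, 5]


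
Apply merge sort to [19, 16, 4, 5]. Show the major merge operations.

Divide and conquer:
  Merge [19] + [16] -> [16, 19]
  Merge [4] + [5] -> [4, 5]
  Merge [16, 19] + [4, 5] -> [4, 5, 16, 19]


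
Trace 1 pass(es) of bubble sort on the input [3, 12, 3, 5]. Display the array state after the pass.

After pass 1: [3, 3, 5, 12] (2 swaps)
Total swaps: 2


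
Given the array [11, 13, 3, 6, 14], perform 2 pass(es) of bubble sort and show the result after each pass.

After pass 1: [11, 3, 6, 13, 14] (2 swaps)
After pass 2: [3, 6, 11, 13, 14] (2 swaps)
Total swaps: 4


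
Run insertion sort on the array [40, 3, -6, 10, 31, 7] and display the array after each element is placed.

First element 40 is already 'sorted'
Insert 3: shifted 1 elements -> [3, 40, -6, 10, 31, 7]
Insert -6: shifted 2 elements -> [-6, 3, 40, 10, 31, 7]
Insert 10: shifted 1 elements -> [-6, 3, 10, 40, 31, 7]
Insert 31: shifted 1 elements -> [-6, 3, 10, 31, 40, 7]
Insert 7: shifted 3 elements -> [-6, 3, 7, 10, 31, 40]


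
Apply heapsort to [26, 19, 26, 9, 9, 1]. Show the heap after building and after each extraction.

Build heap: [26, 19, 26, 9, 9, 1]
Extract 26: [26, 19, 1, 9, 9, 26]
Extract 26: [19, 9, 1, 9, 26, 26]
Extract 19: [9, 9, 1, 19, 26, 26]
Extract 9: [9, 1, 9, 19, 26, 26]
Extract 9: [1, 9, 9, 19, 26, 26]


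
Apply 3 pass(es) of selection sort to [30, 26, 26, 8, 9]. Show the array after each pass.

Pass 1: Select minimum 8 at index 3, swap -> [8, 26, 26, 30, 9]
Pass 2: Select minimum 9 at index 4, swap -> [8, 9, 26, 30, 26]
Pass 3: Select minimum 26 at index 2, swap -> [8, 9, 26, 30, 26]


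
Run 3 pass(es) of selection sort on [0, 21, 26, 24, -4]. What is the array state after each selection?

Pass 1: Select minimum -4 at index 4, swap -> [-4, 21, 26, 24, 0]
Pass 2: Select minimum 0 at index 4, swap -> [-4, 0, 26, 24, 21]
Pass 3: Select minimum 21 at index 4, swap -> [-4, 0, 21, 24, 26]


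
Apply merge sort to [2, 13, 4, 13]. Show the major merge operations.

Divide and conquer:
  Merge [2] + [13] -> [2, 13]
  Merge [4] + [13] -> [4, 13]
  Merge [2, 13] + [4, 13] -> [2, 4, 13, 13]


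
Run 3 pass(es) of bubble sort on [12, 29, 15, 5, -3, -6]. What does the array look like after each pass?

After pass 1: [12, 15, 5, -3, -6, 29] (4 swaps)
After pass 2: [12, 5, -3, -6, 15, 29] (3 swaps)
After pass 3: [5, -3, -6, 12, 15, 29] (3 swaps)
Total swaps: 10


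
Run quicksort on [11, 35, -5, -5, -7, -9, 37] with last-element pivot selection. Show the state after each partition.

Partition 1: pivot=37 at index 6 -> [11, 35, -5, -5, -7, -9, 37]
Partition 2: pivot=-9 at index 0 -> [-9, 35, -5, -5, -7, 11, 37]
Partition 3: pivot=11 at index 4 -> [-9, -5, -5, -7, 11, 35, 37]
Partition 4: pivot=-7 at index 1 -> [-9, -7, -5, -5, 11, 35, 37]
Partition 5: pivot=-5 at index 3 -> [-9, -7, -5, -5, 11, 35, 37]


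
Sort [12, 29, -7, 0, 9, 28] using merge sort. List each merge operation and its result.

Divide and conquer:
  Merge [29] + [-7] -> [-7, 29]
  Merge [12] + [-7, 29] -> [-7, 12, 29]
  Merge [9] + [28] -> [9, 28]
  Merge [0] + [9, 28] -> [0, 9, 28]
  Merge [-7, 12, 29] + [0, 9, 28] -> [-7, 0, 9, 12, 28, 29]


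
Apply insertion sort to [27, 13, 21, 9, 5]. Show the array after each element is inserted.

First element 27 is already 'sorted'
Insert 13: shifted 1 elements -> [13, 27, 21, 9, 5]
Insert 21: shifted 1 elements -> [13, 21, 27, 9, 5]
Insert 9: shifted 3 elements -> [9, 13, 21, 27, 5]
Insert 5: shifted 4 elements -> [5, 9, 13, 21, 27]


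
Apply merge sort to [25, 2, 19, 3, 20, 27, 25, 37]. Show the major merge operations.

Divide and conquer:
  Merge [25] + [2] -> [2, 25]
  Merge [19] + [3] -> [3, 19]
  Merge [2, 25] + [3, 19] -> [2, 3, 19, 25]
  Merge [20] + [27] -> [20, 27]
  Merge [25] + [37] -> [25, 37]
  Merge [20, 27] + [25, 37] -> [20, 25, 27, 37]
  Merge [2, 3, 19, 25] + [20, 25, 27, 37] -> [2, 3, 19, 20, 25, 25, 27, 37]


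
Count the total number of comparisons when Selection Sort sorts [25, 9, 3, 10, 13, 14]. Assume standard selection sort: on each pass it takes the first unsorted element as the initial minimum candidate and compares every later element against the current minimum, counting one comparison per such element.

Pass 1: scan indices 1..5 for the minimum = 5 comparison(s); min is 3, place at index 0 -> [3, 9, 25, 10, 13, 14]
Pass 2: scan indices 2..5 for the minimum = 4 comparison(s); min is 9, place at index 1 -> [3, 9, 25, 10, 13, 14]
Pass 3: scan indices 3..5 for the minimum = 3 comparison(s); min is 10, place at index 2 -> [3, 9, 10, 25, 13, 14]
Pass 4: scan indices 4..5 for the minimum = 2 comparison(s); min is 13, place at index 3 -> [3, 9, 10, 13, 25, 14]
Pass 5: scan indices 5..5 for the minimum = 1 comparison(s); min is 14, place at index 4 -> [3, 9, 10, 13, 14, 25]
Selection sort always scans the whole unsorted suffix, so the count is (n-1) + (n-2) + ... + 1 = n(n-1)/2 = 6*5/2 = 15 regardless of the input order.
Total comparisons: 5 + 4 + 3 + 2 + 1 = 15


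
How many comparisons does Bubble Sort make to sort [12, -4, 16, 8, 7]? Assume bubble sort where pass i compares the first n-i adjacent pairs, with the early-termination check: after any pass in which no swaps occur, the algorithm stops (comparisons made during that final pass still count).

Pass 1: compare adjacent pairs (0,1)..(3,4) = 4 comparison(s), 3 swap(s) -> [-4, 12, 8, 7, 16]
Pass 2: compare adjacent pairs (0,1)..(2,3) = 3 comparison(s), 2 swap(s) -> [-4, 8, 7, 12, 16]
Pass 3: compare adjacent pairs (0,1)..(1,2) = 2 comparison(s), 1 swap(s) -> [-4, 7, 8, 12, 16]
Pass 4: compare adjacent pairs (0,1)..(0,1) = 1 comparison(s), 0 swap(s) -> [-4, 7, 8, 12, 16]
No swaps in this pass, so bubble sort stops here.
Total comparisons: 4 + 3 + 2 + 1 = 10


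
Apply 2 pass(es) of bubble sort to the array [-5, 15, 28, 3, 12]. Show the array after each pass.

After pass 1: [-5, 15, 3, 12, 28] (2 swaps)
After pass 2: [-5, 3, 12, 15, 28] (2 swaps)
Total swaps: 4


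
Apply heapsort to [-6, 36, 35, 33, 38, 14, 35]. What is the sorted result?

Build heap: [38, 36, 35, 33, -6, 14, 35]
Extract 38: [36, 35, 35, 33, -6, 14, 38]
Extract 36: [35, 33, 35, 14, -6, 36, 38]
Extract 35: [35, 33, -6, 14, 35, 36, 38]
Extract 35: [33, 14, -6, 35, 35, 36, 38]
Extract 33: [14, -6, 33, 35, 35, 36, 38]
Extract 14: [-6, 14, 33, 35, 35, 36, 38]


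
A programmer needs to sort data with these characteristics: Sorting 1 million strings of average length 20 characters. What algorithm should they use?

Best choice: MSD radix sort or Mergesort
Reason: MSD radix sort is a non-comparison sort that buckets the strings by successive character positions, running in time proportional to the total number of characters examined rather than O(n log n) string comparisons; mergesort is a stable O(n log n)-comparison alternative that works for arbitrary variable-length keys


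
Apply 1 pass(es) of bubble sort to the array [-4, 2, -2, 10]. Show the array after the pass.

After pass 1: [-4, -2, 2, 10] (1 swaps)
Total swaps: 1


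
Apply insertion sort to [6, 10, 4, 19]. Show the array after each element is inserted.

First element 6 is already 'sorted'
Insert 10: shifted 0 elements -> [6, 10, 4, 19]
Insert 4: shifted 2 elements -> [4, 6, 10, 19]
Insert 19: shifted 0 elements -> [4, 6, 10, 19]


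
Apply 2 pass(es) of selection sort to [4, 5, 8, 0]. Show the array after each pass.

Pass 1: Select minimum 0 at index 3, swap -> [0, 5, 8, 4]
Pass 2: Select minimum 4 at index 3, swap -> [0, 4, 8, 5]


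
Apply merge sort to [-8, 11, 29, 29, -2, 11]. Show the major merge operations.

Divide and conquer:
  Merge [11] + [29] -> [11, 29]
  Merge [-8] + [11, 29] -> [-8, 11, 29]
  Merge [-2] + [11] -> [-2, 11]
  Merge [29] + [-2, 11] -> [-2, 11, 29]
  Merge [-8, 11, 29] + [-2, 11, 29] -> [-8, -2, 11, 11, 29, 29]


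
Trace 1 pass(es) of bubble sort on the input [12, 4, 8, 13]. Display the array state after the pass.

After pass 1: [4, 8, 12, 13] (2 swaps)
Total swaps: 2


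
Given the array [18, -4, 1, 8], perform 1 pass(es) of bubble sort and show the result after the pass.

After pass 1: [-4, 1, 8, 18] (3 swaps)
Total swaps: 3


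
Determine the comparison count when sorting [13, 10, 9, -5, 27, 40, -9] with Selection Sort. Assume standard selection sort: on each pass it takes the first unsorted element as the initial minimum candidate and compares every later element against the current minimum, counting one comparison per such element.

Pass 1: scan indices 1..6 for the minimum = 6 comparison(s); min is -9, place at index 0 -> [-9, 10, 9, -5, 27, 40, 13]
Pass 2: scan indices 2..6 for the minimum = 5 comparison(s); min is -5, place at index 1 -> [-9, -5, 9, 10, 27, 40, 13]
Pass 3: scan indices 3..6 for the minimum = 4 comparison(s); min is 9, place at index 2 -> [-9, -5, 9, 10, 27, 40, 13]
Pass 4: scan indices 4..6 for the minimum = 3 comparison(s); min is 10, place at index 3 -> [-9, -5, 9, 10, 27, 40, 13]
Pass 5: scan indices 5..6 for the minimum = 2 comparison(s); min is 13, place at index 4 -> [-9, -5, 9, 10, 13, 40, 27]
Pass 6: scan indices 6..6 for the minimum = 1 comparison(s); min is 27, place at index 5 -> [-9, -5, 9, 10, 13, 27, 40]
Selection sort always scans the whole unsorted suffix, so the count is (n-1) + (n-2) + ... + 1 = n(n-1)/2 = 7*6/2 = 21 regardless of the input order.
Total comparisons: 6 + 5 + 4 + 3 + 2 + 1 = 21


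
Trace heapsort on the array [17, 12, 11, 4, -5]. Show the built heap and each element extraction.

Build heap: [17, 12, 11, 4, -5]
Extract 17: [12, 4, 11, -5, 17]
Extract 12: [11, 4, -5, 12, 17]
Extract 11: [4, -5, 11, 12, 17]
Extract 4: [-5, 4, 11, 12, 17]


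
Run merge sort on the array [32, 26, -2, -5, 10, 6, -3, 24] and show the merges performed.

Divide and conquer:
  Merge [32] + [26] -> [26, 32]
  Merge [-2] + [-5] -> [-5, -2]
  Merge [26, 32] + [-5, -2] -> [-5, -2, 26, 32]
  Merge [10] + [6] -> [6, 10]
  Merge [-3] + [24] -> [-3, 24]
  Merge [6, 10] + [-3, 24] -> [-3, 6, 10, 24]
  Merge [-5, -2, 26, 32] + [-3, 6, 10, 24] -> [-5, -3, -2, 6, 10, 24, 26, 32]


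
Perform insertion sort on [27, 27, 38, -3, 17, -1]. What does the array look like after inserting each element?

First element 27 is already 'sorted'
Insert 27: shifted 0 elements -> [27, 27, 38, -3, 17, -1]
Insert 38: shifted 0 elements -> [27, 27, 38, -3, 17, -1]
Insert -3: shifted 3 elements -> [-3, 27, 27, 38, 17, -1]
Insert 17: shifted 3 elements -> [-3, 17, 27, 27, 38, -1]
Insert -1: shifted 4 elements -> [-3, -1, 17, 27, 27, 38]


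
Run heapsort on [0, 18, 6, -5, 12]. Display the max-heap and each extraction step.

Build heap: [18, 12, 6, -5, 0]
Extract 18: [12, 0, 6, -5, 18]
Extract 12: [6, 0, -5, 12, 18]
Extract 6: [0, -5, 6, 12, 18]
Extract 0: [-5, 0, 6, 12, 18]


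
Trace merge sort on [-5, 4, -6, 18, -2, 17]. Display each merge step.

Divide and conquer:
  Merge [4] + [-6] -> [-6, 4]
  Merge [-5] + [-6, 4] -> [-6, -5, 4]
  Merge [-2] + [17] -> [-2, 17]
  Merge [18] + [-2, 17] -> [-2, 17, 18]
  Merge [-6, -5, 4] + [-2, 17, 18] -> [-6, -5, -2, 4, 17, 18]


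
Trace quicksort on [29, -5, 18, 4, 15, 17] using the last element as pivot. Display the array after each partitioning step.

Partition 1: pivot=17 at index 3 -> [-5, 4, 15, 17, 18, 29]
Partition 2: pivot=15 at index 2 -> [-5, 4, 15, 17, 18, 29]
Partition 3: pivot=4 at index 1 -> [-5, 4, 15, 17, 18, 29]
Partition 4: pivot=29 at index 5 -> [-5, 4, 15, 17, 18, 29]


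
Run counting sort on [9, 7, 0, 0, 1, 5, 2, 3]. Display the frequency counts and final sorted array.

Count array: [2, 1, 1, 1, 0, 1, 0, 1, 0, 1]
(count[i] = number of elements equal to i)
Cumulative count: [2, 3, 4, 5, 5, 6, 6, 7, 7, 8]
Sorted: [0, 0, 1, 2, 3, 5, 7, 9]


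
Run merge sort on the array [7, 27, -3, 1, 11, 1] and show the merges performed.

Divide and conquer:
  Merge [27] + [-3] -> [-3, 27]
  Merge [7] + [-3, 27] -> [-3, 7, 27]
  Merge [11] + [1] -> [1, 11]
  Merge [1] + [1, 11] -> [1, 1, 11]
  Merge [-3, 7, 27] + [1, 1, 11] -> [-3, 1, 1, 7, 11, 27]


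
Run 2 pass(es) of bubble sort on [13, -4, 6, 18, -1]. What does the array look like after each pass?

After pass 1: [-4, 6, 13, -1, 18] (3 swaps)
After pass 2: [-4, 6, -1, 13, 18] (1 swaps)
Total swaps: 4


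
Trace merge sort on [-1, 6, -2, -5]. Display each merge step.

Divide and conquer:
  Merge [-1] + [6] -> [-1, 6]
  Merge [-2] + [-5] -> [-5, -2]
  Merge [-1, 6] + [-5, -2] -> [-5, -2, -1, 6]


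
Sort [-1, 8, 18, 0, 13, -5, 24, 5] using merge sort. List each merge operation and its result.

Divide and conquer:
  Merge [-1] + [8] -> [-1, 8]
  Merge [18] + [0] -> [0, 18]
  Merge [-1, 8] + [0, 18] -> [-1, 0, 8, 18]
  Merge [13] + [-5] -> [-5, 13]
  Merge [24] + [5] -> [5, 24]
  Merge [-5, 13] + [5, 24] -> [-5, 5, 13, 24]
  Merge [-1, 0, 8, 18] + [-5, 5, 13, 24] -> [-5, -1, 0, 5, 8, 13, 18, 24]


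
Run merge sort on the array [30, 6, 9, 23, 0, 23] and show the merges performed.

Divide and conquer:
  Merge [6] + [9] -> [6, 9]
  Merge [30] + [6, 9] -> [6, 9, 30]
  Merge [0] + [23] -> [0, 23]
  Merge [23] + [0, 23] -> [0, 23, 23]
  Merge [6, 9, 30] + [0, 23, 23] -> [0, 6, 9, 23, 23, 30]


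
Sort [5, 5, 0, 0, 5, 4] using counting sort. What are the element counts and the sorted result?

Count array: [2, 0, 0, 0, 1, 3]
(count[i] = number of elements equal to i)
Cumulative count: [2, 2, 2, 2, 3, 6]
Sorted: [0, 0, 4, 5, 5, 5]


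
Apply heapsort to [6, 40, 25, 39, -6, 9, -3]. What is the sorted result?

Build heap: [40, 39, 25, 6, -6, 9, -3]
Extract 40: [39, 6, 25, -3, -6, 9, 40]
Extract 39: [25, 6, 9, -3, -6, 39, 40]
Extract 25: [9, 6, -6, -3, 25, 39, 40]
Extract 9: [6, -3, -6, 9, 25, 39, 40]
Extract 6: [-3, -6, 6, 9, 25, 39, 40]
Extract -3: [-6, -3, 6, 9, 25, 39, 40]


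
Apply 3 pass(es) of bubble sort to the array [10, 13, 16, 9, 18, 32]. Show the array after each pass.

After pass 1: [10, 13, 9, 16, 18, 32] (1 swaps)
After pass 2: [10, 9, 13, 16, 18, 32] (1 swaps)
After pass 3: [9, 10, 13, 16, 18, 32] (1 swaps)
Total swaps: 3


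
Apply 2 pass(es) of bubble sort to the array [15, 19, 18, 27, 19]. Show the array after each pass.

After pass 1: [15, 18, 19, 19, 27] (2 swaps)
After pass 2: [15, 18, 19, 19, 27] (0 swaps)
Total swaps: 2


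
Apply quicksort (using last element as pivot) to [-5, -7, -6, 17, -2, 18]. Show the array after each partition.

Partition 1: pivot=18 at index 5 -> [-5, -7, -6, 17, -2, 18]
Partition 2: pivot=-2 at index 3 -> [-5, -7, -6, -2, 17, 18]
Partition 3: pivot=-6 at index 1 -> [-7, -6, -5, -2, 17, 18]


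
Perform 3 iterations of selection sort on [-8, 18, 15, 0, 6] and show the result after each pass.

Pass 1: Select minimum -8 at index 0, swap -> [-8, 18, 15, 0, 6]
Pass 2: Select minimum 0 at index 3, swap -> [-8, 0, 15, 18, 6]
Pass 3: Select minimum 6 at index 4, swap -> [-8, 0, 6, 18, 15]


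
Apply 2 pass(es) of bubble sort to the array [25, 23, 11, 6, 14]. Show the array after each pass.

After pass 1: [23, 11, 6, 14, 25] (4 swaps)
After pass 2: [11, 6, 14, 23, 25] (3 swaps)
Total swaps: 7


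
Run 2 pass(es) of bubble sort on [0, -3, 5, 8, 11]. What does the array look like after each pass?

After pass 1: [-3, 0, 5, 8, 11] (1 swaps)
After pass 2: [-3, 0, 5, 8, 11] (0 swaps)
Total swaps: 1


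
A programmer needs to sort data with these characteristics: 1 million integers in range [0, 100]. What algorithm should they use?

Best choice: Counting sort
Reason: O(n + k) where k=100 is small; linear time beats O(n log n)


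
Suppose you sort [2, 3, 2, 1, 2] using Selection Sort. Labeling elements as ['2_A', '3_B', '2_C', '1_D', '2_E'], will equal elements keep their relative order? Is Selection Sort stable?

Trace Selection Sort on the labeled array (the key is the number; the letter only tracks identity):
  Pass 1: minimum of unsorted part is 1_D at index 3; swap it with 2_A at index 0 -> [1_D, 3_B, 2_C, 2_A, 2_E]
  Pass 2: minimum of unsorted part is 2_C at index 2; swap it with 3_B at index 1 -> [1_D, 2_C, 3_B, 2_A, 2_E]
  Pass 3: minimum of unsorted part is 2_A at index 3; swap it with 3_B at index 2 -> [1_D, 2_C, 2_A, 3_B, 2_E]
  Pass 4: minimum of unsorted part is 2_E at index 4; swap it with 3_B at index 3 -> [1_D, 2_C, 2_A, 2_E, 3_B]
Final order: [1_D, 2_C, 2_A, 2_E, 3_B]
Equal keys:
  value 2: originally 2_A, 2_C, 2_E; after sorting 2_C, 2_A, 2_E -> order changed
Equal keys were reordered, so Selection Sort is not stable: the long-range swap that moves the minimum into place can carry an element past an equal key. (One such input is enough; an unstable sort may happen to preserve order on other inputs, but it gives no guarantee.)
Answer: Not stable


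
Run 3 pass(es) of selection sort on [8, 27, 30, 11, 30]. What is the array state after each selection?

Pass 1: Select minimum 8 at index 0, swap -> [8, 27, 30, 11, 30]
Pass 2: Select minimum 11 at index 3, swap -> [8, 11, 30, 27, 30]
Pass 3: Select minimum 27 at index 3, swap -> [8, 11, 27, 30, 30]


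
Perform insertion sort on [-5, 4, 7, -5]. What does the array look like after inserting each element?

First element -5 is already 'sorted'
Insert 4: shifted 0 elements -> [-5, 4, 7, -5]
Insert 7: shifted 0 elements -> [-5, 4, 7, -5]
Insert -5: shifted 2 elements -> [-5, -5, 4, 7]


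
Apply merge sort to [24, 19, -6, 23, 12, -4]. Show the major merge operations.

Divide and conquer:
  Merge [19] + [-6] -> [-6, 19]
  Merge [24] + [-6, 19] -> [-6, 19, 24]
  Merge [12] + [-4] -> [-4, 12]
  Merge [23] + [-4, 12] -> [-4, 12, 23]
  Merge [-6, 19, 24] + [-4, 12, 23] -> [-6, -4, 12, 19, 23, 24]


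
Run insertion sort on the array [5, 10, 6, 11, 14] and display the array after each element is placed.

First element 5 is already 'sorted'
Insert 10: shifted 0 elements -> [5, 10, 6, 11, 14]
Insert 6: shifted 1 elements -> [5, 6, 10, 11, 14]
Insert 11: shifted 0 elements -> [5, 6, 10, 11, 14]
Insert 14: shifted 0 elements -> [5, 6, 10, 11, 14]


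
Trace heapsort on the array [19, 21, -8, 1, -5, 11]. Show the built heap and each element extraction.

Build heap: [21, 19, 11, 1, -5, -8]
Extract 21: [19, 1, 11, -8, -5, 21]
Extract 19: [11, 1, -5, -8, 19, 21]
Extract 11: [1, -8, -5, 11, 19, 21]
Extract 1: [-5, -8, 1, 11, 19, 21]
Extract -5: [-8, -5, 1, 11, 19, 21]


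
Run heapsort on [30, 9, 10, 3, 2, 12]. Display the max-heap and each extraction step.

Build heap: [30, 9, 12, 3, 2, 10]
Extract 30: [12, 9, 10, 3, 2, 30]
Extract 12: [10, 9, 2, 3, 12, 30]
Extract 10: [9, 3, 2, 10, 12, 30]
Extract 9: [3, 2, 9, 10, 12, 30]
Extract 3: [2, 3, 9, 10, 12, 30]


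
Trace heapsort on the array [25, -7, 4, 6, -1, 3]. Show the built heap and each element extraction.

Build heap: [25, 6, 4, -7, -1, 3]
Extract 25: [6, 3, 4, -7, -1, 25]
Extract 6: [4, 3, -1, -7, 6, 25]
Extract 4: [3, -7, -1, 4, 6, 25]
Extract 3: [-1, -7, 3, 4, 6, 25]
Extract -1: [-7, -1, 3, 4, 6, 25]


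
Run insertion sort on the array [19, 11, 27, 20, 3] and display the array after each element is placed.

First element 19 is already 'sorted'
Insert 11: shifted 1 elements -> [11, 19, 27, 20, 3]
Insert 27: shifted 0 elements -> [11, 19, 27, 20, 3]
Insert 20: shifted 1 elements -> [11, 19, 20, 27, 3]
Insert 3: shifted 4 elements -> [3, 11, 19, 20, 27]


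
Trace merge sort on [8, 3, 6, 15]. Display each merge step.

Divide and conquer:
  Merge [8] + [3] -> [3, 8]
  Merge [6] + [15] -> [6, 15]
  Merge [3, 8] + [6, 15] -> [3, 6, 8, 15]


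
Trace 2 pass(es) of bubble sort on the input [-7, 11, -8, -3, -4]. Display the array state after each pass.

After pass 1: [-7, -8, -3, -4, 11] (3 swaps)
After pass 2: [-8, -7, -4, -3, 11] (2 swaps)
Total swaps: 5


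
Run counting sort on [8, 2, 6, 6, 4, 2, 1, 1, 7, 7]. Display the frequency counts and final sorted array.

Count array: [0, 2, 2, 0, 1, 0, 2, 2, 1]
(count[i] = number of elements equal to i)
Cumulative count: [0, 2, 4, 4, 5, 5, 7, 9, 10]
Sorted: [1, 1, 2, 2, 4, 6, 6, 7, 7, 8]


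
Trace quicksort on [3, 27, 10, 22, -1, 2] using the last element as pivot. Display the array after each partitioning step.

Partition 1: pivot=2 at index 1 -> [-1, 2, 10, 22, 3, 27]
Partition 2: pivot=27 at index 5 -> [-1, 2, 10, 22, 3, 27]
Partition 3: pivot=3 at index 2 -> [-1, 2, 3, 22, 10, 27]
Partition 4: pivot=10 at index 3 -> [-1, 2, 3, 10, 22, 27]


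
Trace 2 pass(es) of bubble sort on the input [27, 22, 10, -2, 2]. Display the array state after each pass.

After pass 1: [22, 10, -2, 2, 27] (4 swaps)
After pass 2: [10, -2, 2, 22, 27] (3 swaps)
Total swaps: 7


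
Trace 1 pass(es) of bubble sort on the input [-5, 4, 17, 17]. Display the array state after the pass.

After pass 1: [-5, 4, 17, 17] (0 swaps)
Total swaps: 0


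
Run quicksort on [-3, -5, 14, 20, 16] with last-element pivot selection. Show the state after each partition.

Partition 1: pivot=16 at index 3 -> [-3, -5, 14, 16, 20]
Partition 2: pivot=14 at index 2 -> [-3, -5, 14, 16, 20]
Partition 3: pivot=-5 at index 0 -> [-5, -3, 14, 16, 20]


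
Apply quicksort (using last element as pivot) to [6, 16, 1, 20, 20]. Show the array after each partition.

Partition 1: pivot=20 at index 4 -> [6, 16, 1, 20, 20]
Partition 2: pivot=20 at index 3 -> [6, 16, 1, 20, 20]
Partition 3: pivot=1 at index 0 -> [1, 16, 6, 20, 20]
Partition 4: pivot=6 at index 1 -> [1, 6, 16, 20, 20]


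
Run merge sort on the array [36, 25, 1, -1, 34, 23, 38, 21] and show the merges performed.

Divide and conquer:
  Merge [36] + [25] -> [25, 36]
  Merge [1] + [-1] -> [-1, 1]
  Merge [25, 36] + [-1, 1] -> [-1, 1, 25, 36]
  Merge [34] + [23] -> [23, 34]
  Merge [38] + [21] -> [21, 38]
  Merge [23, 34] + [21, 38] -> [21, 23, 34, 38]
  Merge [-1, 1, 25, 36] + [21, 23, 34, 38] -> [-1, 1, 21, 23, 25, 34, 36, 38]


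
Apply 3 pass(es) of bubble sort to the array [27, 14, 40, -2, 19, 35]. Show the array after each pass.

After pass 1: [14, 27, -2, 19, 35, 40] (4 swaps)
After pass 2: [14, -2, 19, 27, 35, 40] (2 swaps)
After pass 3: [-2, 14, 19, 27, 35, 40] (1 swaps)
Total swaps: 7


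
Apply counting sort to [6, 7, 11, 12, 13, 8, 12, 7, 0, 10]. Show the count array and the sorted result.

Count array: [1, 0, 0, 0, 0, 0, 1, 2, 1, 0, 1, 1, 2, 1]
(count[i] = number of elements equal to i)
Cumulative count: [1, 1, 1, 1, 1, 1, 2, 4, 5, 5, 6, 7, 9, 10]
Sorted: [0, 6, 7, 7, 8, 10, 11, 12, 12, 13]


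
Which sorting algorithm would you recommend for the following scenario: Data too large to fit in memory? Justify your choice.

Best choice: External merge sort
Reason: Minimizes disk I/O by sequential reads/writes


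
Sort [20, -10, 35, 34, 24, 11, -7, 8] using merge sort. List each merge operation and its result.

Divide and conquer:
  Merge [20] + [-10] -> [-10, 20]
  Merge [35] + [34] -> [34, 35]
  Merge [-10, 20] + [34, 35] -> [-10, 20, 34, 35]
  Merge [24] + [11] -> [11, 24]
  Merge [-7] + [8] -> [-7, 8]
  Merge [11, 24] + [-7, 8] -> [-7, 8, 11, 24]
  Merge [-10, 20, 34, 35] + [-7, 8, 11, 24] -> [-10, -7, 8, 11, 20, 24, 34, 35]


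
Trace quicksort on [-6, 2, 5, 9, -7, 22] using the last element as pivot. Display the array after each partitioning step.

Partition 1: pivot=22 at index 5 -> [-6, 2, 5, 9, -7, 22]
Partition 2: pivot=-7 at index 0 -> [-7, 2, 5, 9, -6, 22]
Partition 3: pivot=-6 at index 1 -> [-7, -6, 5, 9, 2, 22]
Partition 4: pivot=2 at index 2 -> [-7, -6, 2, 9, 5, 22]
Partition 5: pivot=5 at index 3 -> [-7, -6, 2, 5, 9, 22]


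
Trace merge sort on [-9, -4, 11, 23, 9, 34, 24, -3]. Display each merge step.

Divide and conquer:
  Merge [-9] + [-4] -> [-9, -4]
  Merge [11] + [23] -> [11, 23]
  Merge [-9, -4] + [11, 23] -> [-9, -4, 11, 23]
  Merge [9] + [34] -> [9, 34]
  Merge [24] + [-3] -> [-3, 24]
  Merge [9, 34] + [-3, 24] -> [-3, 9, 24, 34]
  Merge [-9, -4, 11, 23] + [-3, 9, 24, 34] -> [-9, -4, -3, 9, 11, 23, 24, 34]


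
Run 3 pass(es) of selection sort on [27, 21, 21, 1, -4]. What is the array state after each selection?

Pass 1: Select minimum -4 at index 4, swap -> [-4, 21, 21, 1, 27]
Pass 2: Select minimum 1 at index 3, swap -> [-4, 1, 21, 21, 27]
Pass 3: Select minimum 21 at index 2, swap -> [-4, 1, 21, 21, 27]


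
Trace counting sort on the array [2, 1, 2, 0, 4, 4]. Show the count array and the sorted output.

Count array: [1, 1, 2, 0, 2]
(count[i] = number of elements equal to i)
Cumulative count: [1, 2, 4, 4, 6]
Sorted: [0, 1, 2, 2, 4, 4]


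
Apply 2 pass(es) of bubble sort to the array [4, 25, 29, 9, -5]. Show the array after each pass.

After pass 1: [4, 25, 9, -5, 29] (2 swaps)
After pass 2: [4, 9, -5, 25, 29] (2 swaps)
Total swaps: 4


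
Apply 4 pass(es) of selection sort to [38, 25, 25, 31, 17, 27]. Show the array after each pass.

Pass 1: Select minimum 17 at index 4, swap -> [17, 25, 25, 31, 38, 27]
Pass 2: Select minimum 25 at index 1, swap -> [17, 25, 25, 31, 38, 27]
Pass 3: Select minimum 25 at index 2, swap -> [17, 25, 25, 31, 38, 27]
Pass 4: Select minimum 27 at index 5, swap -> [17, 25, 25, 27, 38, 31]


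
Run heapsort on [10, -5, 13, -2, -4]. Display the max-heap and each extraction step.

Build heap: [13, -2, 10, -5, -4]
Extract 13: [10, -2, -4, -5, 13]
Extract 10: [-2, -5, -4, 10, 13]
Extract -2: [-4, -5, -2, 10, 13]
Extract -4: [-5, -4, -2, 10, 13]


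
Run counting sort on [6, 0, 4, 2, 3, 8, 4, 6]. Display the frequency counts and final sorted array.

Count array: [1, 0, 1, 1, 2, 0, 2, 0, 1]
(count[i] = number of elements equal to i)
Cumulative count: [1, 1, 2, 3, 5, 5, 7, 7, 8]
Sorted: [0, 2, 3, 4, 4, 6, 6, 8]


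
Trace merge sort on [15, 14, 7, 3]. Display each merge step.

Divide and conquer:
  Merge [15] + [14] -> [14, 15]
  Merge [7] + [3] -> [3, 7]
  Merge [14, 15] + [3, 7] -> [3, 7, 14, 15]


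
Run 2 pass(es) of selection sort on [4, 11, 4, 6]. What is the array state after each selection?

Pass 1: Select minimum 4 at index 0, swap -> [4, 11, 4, 6]
Pass 2: Select minimum 4 at index 2, swap -> [4, 4, 11, 6]


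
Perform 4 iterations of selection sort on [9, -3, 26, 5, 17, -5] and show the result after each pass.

Pass 1: Select minimum -5 at index 5, swap -> [-5, -3, 26, 5, 17, 9]
Pass 2: Select minimum -3 at index 1, swap -> [-5, -3, 26, 5, 17, 9]
Pass 3: Select minimum 5 at index 3, swap -> [-5, -3, 5, 26, 17, 9]
Pass 4: Select minimum 9 at index 5, swap -> [-5, -3, 5, 9, 17, 26]


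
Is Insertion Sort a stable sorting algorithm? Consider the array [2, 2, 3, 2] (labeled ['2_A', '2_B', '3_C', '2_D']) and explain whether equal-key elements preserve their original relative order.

Trace Insertion Sort on the labeled array (the key is the number; the letter only tracks identity):
  Insert 2_B at index 1: [2_A, 2_B, 3_C, 2_D]
  Insert 3_C at index 2: [2_A, 2_B, 3_C, 2_D]
  Insert 2_D at index 2: [2_A, 2_B, 2_D, 3_C]
Final order: [2_A, 2_B, 2_D, 3_C]
Equal keys:
  value 2: originally 2_A, 2_B, 2_D; after sorting 2_A, 2_B, 2_D -> order preserved
All equal keys kept their original relative order. Insertion Sort is stable: elements are shifted only while they are strictly greater than the key, so a key is inserted after any equal elements already placed.
Answer: Stable


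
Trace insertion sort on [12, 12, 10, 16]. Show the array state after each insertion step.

First element 12 is already 'sorted'
Insert 12: shifted 0 elements -> [12, 12, 10, 16]
Insert 10: shifted 2 elements -> [10, 12, 12, 16]
Insert 16: shifted 0 elements -> [10, 12, 12, 16]


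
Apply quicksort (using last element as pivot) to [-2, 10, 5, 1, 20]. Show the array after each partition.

Partition 1: pivot=20 at index 4 -> [-2, 10, 5, 1, 20]
Partition 2: pivot=1 at index 1 -> [-2, 1, 5, 10, 20]
Partition 3: pivot=10 at index 3 -> [-2, 1, 5, 10, 20]


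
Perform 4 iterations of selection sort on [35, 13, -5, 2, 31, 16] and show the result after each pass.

Pass 1: Select minimum -5 at index 2, swap -> [-5, 13, 35, 2, 31, 16]
Pass 2: Select minimum 2 at index 3, swap -> [-5, 2, 35, 13, 31, 16]
Pass 3: Select minimum 13 at index 3, swap -> [-5, 2, 13, 35, 31, 16]
Pass 4: Select minimum 16 at index 5, swap -> [-5, 2, 13, 16, 31, 35]


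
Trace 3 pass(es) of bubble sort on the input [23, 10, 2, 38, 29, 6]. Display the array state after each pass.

After pass 1: [10, 2, 23, 29, 6, 38] (4 swaps)
After pass 2: [2, 10, 23, 6, 29, 38] (2 swaps)
After pass 3: [2, 10, 6, 23, 29, 38] (1 swaps)
Total swaps: 7


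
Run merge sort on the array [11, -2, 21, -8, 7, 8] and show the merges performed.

Divide and conquer:
  Merge [-2] + [21] -> [-2, 21]
  Merge [11] + [-2, 21] -> [-2, 11, 21]
  Merge [7] + [8] -> [7, 8]
  Merge [-8] + [7, 8] -> [-8, 7, 8]
  Merge [-2, 11, 21] + [-8, 7, 8] -> [-8, -2, 7, 8, 11, 21]


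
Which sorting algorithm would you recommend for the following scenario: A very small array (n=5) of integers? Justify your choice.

Best choice: Insertion sort
Reason: For tiny inputs the O(n^2) overhead is negligible and insertion sort has minimal constant factors


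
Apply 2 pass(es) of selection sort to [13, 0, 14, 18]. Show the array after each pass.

Pass 1: Select minimum 0 at index 1, swap -> [0, 13, 14, 18]
Pass 2: Select minimum 13 at index 1, swap -> [0, 13, 14, 18]


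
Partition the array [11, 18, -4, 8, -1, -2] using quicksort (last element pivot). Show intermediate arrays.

Partition 1: pivot=-2 at index 1 -> [-4, -2, 11, 8, -1, 18]
Partition 2: pivot=18 at index 5 -> [-4, -2, 11, 8, -1, 18]
Partition 3: pivot=-1 at index 2 -> [-4, -2, -1, 8, 11, 18]
Partition 4: pivot=11 at index 4 -> [-4, -2, -1, 8, 11, 18]


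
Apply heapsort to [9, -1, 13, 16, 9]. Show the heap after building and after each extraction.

Build heap: [16, 9, 13, -1, 9]
Extract 16: [13, 9, 9, -1, 16]
Extract 13: [9, -1, 9, 13, 16]
Extract 9: [9, -1, 9, 13, 16]
Extract 9: [-1, 9, 9, 13, 16]


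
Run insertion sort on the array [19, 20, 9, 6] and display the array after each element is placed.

First element 19 is already 'sorted'
Insert 20: shifted 0 elements -> [19, 20, 9, 6]
Insert 9: shifted 2 elements -> [9, 19, 20, 6]
Insert 6: shifted 3 elements -> [6, 9, 19, 20]


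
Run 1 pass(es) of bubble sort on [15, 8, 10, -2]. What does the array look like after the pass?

After pass 1: [8, 10, -2, 15] (3 swaps)
Total swaps: 3


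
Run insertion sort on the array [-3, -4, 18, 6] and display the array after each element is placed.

First element -3 is already 'sorted'
Insert -4: shifted 1 elements -> [-4, -3, 18, 6]
Insert 18: shifted 0 elements -> [-4, -3, 18, 6]
Insert 6: shifted 1 elements -> [-4, -3, 6, 18]


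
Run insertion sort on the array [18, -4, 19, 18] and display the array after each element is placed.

First element 18 is already 'sorted'
Insert -4: shifted 1 elements -> [-4, 18, 19, 18]
Insert 19: shifted 0 elements -> [-4, 18, 19, 18]
Insert 18: shifted 1 elements -> [-4, 18, 18, 19]


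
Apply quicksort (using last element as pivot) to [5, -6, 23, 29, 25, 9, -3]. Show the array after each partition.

Partition 1: pivot=-3 at index 1 -> [-6, -3, 23, 29, 25, 9, 5]
Partition 2: pivot=5 at index 2 -> [-6, -3, 5, 29, 25, 9, 23]
Partition 3: pivot=23 at index 4 -> [-6, -3, 5, 9, 23, 29, 25]
Partition 4: pivot=25 at index 5 -> [-6, -3, 5, 9, 23, 25, 29]


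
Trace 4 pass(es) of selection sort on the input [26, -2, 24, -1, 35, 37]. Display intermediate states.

Pass 1: Select minimum -2 at index 1, swap -> [-2, 26, 24, -1, 35, 37]
Pass 2: Select minimum -1 at index 3, swap -> [-2, -1, 24, 26, 35, 37]
Pass 3: Select minimum 24 at index 2, swap -> [-2, -1, 24, 26, 35, 37]
Pass 4: Select minimum 26 at index 3, swap -> [-2, -1, 24, 26, 35, 37]


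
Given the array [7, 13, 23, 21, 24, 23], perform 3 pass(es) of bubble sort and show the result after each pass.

After pass 1: [7, 13, 21, 23, 23, 24] (2 swaps)
After pass 2: [7, 13, 21, 23, 23, 24] (0 swaps)
After pass 3: [7, 13, 21, 23, 23, 24] (0 swaps)
Total swaps: 2


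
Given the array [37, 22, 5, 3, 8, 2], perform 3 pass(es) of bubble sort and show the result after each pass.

After pass 1: [22, 5, 3, 8, 2, 37] (5 swaps)
After pass 2: [5, 3, 8, 2, 22, 37] (4 swaps)
After pass 3: [3, 5, 2, 8, 22, 37] (2 swaps)
Total swaps: 11


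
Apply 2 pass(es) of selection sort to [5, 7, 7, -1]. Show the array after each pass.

Pass 1: Select minimum -1 at index 3, swap -> [-1, 7, 7, 5]
Pass 2: Select minimum 5 at index 3, swap -> [-1, 5, 7, 7]


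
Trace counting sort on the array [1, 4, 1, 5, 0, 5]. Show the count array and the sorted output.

Count array: [1, 2, 0, 0, 1, 2]
(count[i] = number of elements equal to i)
Cumulative count: [1, 3, 3, 3, 4, 6]
Sorted: [0, 1, 1, 4, 5, 5]


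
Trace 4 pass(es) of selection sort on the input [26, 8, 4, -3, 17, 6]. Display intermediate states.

Pass 1: Select minimum -3 at index 3, swap -> [-3, 8, 4, 26, 17, 6]
Pass 2: Select minimum 4 at index 2, swap -> [-3, 4, 8, 26, 17, 6]
Pass 3: Select minimum 6 at index 5, swap -> [-3, 4, 6, 26, 17, 8]
Pass 4: Select minimum 8 at index 5, swap -> [-3, 4, 6, 8, 17, 26]


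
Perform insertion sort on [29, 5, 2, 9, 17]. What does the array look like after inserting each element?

First element 29 is already 'sorted'
Insert 5: shifted 1 elements -> [5, 29, 2, 9, 17]
Insert 2: shifted 2 elements -> [2, 5, 29, 9, 17]
Insert 9: shifted 1 elements -> [2, 5, 9, 29, 17]
Insert 17: shifted 1 elements -> [2, 5, 9, 17, 29]


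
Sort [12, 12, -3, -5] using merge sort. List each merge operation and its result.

Divide and conquer:
  Merge [12] + [12] -> [12, 12]
  Merge [-3] + [-5] -> [-5, -3]
  Merge [12, 12] + [-5, -3] -> [-5, -3, 12, 12]


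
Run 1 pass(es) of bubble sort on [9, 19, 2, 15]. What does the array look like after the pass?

After pass 1: [9, 2, 15, 19] (2 swaps)
Total swaps: 2


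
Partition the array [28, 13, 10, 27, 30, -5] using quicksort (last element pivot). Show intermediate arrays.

Partition 1: pivot=-5 at index 0 -> [-5, 13, 10, 27, 30, 28]
Partition 2: pivot=28 at index 4 -> [-5, 13, 10, 27, 28, 30]
Partition 3: pivot=27 at index 3 -> [-5, 13, 10, 27, 28, 30]
Partition 4: pivot=10 at index 1 -> [-5, 10, 13, 27, 28, 30]


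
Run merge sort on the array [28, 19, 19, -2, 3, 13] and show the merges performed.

Divide and conquer:
  Merge [19] + [19] -> [19, 19]
  Merge [28] + [19, 19] -> [19, 19, 28]
  Merge [3] + [13] -> [3, 13]
  Merge [-2] + [3, 13] -> [-2, 3, 13]
  Merge [19, 19, 28] + [-2, 3, 13] -> [-2, 3, 13, 19, 19, 28]


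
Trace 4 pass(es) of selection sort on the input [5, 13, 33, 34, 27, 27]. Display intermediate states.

Pass 1: Select minimum 5 at index 0, swap -> [5, 13, 33, 34, 27, 27]
Pass 2: Select minimum 13 at index 1, swap -> [5, 13, 33, 34, 27, 27]
Pass 3: Select minimum 27 at index 4, swap -> [5, 13, 27, 34, 33, 27]
Pass 4: Select minimum 27 at index 5, swap -> [5, 13, 27, 27, 33, 34]


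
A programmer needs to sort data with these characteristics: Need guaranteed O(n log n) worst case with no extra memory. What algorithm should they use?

Best choice: Heapsort
Reason: Heapsort is O(n log n) worst case and sorts in-place; quicksort can degrade to O(n^2)


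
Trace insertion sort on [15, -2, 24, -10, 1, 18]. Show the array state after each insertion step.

First element 15 is already 'sorted'
Insert -2: shifted 1 elements -> [-2, 15, 24, -10, 1, 18]
Insert 24: shifted 0 elements -> [-2, 15, 24, -10, 1, 18]
Insert -10: shifted 3 elements -> [-10, -2, 15, 24, 1, 18]
Insert 1: shifted 2 elements -> [-10, -2, 1, 15, 24, 18]
Insert 18: shifted 1 elements -> [-10, -2, 1, 15, 18, 24]


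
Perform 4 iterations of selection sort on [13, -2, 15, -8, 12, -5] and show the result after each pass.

Pass 1: Select minimum -8 at index 3, swap -> [-8, -2, 15, 13, 12, -5]
Pass 2: Select minimum -5 at index 5, swap -> [-8, -5, 15, 13, 12, -2]
Pass 3: Select minimum -2 at index 5, swap -> [-8, -5, -2, 13, 12, 15]
Pass 4: Select minimum 12 at index 4, swap -> [-8, -5, -2, 12, 13, 15]
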